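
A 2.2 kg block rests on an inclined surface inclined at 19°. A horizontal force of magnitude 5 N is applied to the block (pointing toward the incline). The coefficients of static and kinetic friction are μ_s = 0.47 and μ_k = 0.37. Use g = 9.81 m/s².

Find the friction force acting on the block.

f ≈ 2.3 N (up the incline)

Resolve perpendicular to the incline: N = m g cos θ + P sin θ = 2.2×9.81×cos 19° + 5×sin 19° = 22.03 N.
Along the incline, the net driving force (taking up-slope positive) is P cos θ − m g sin θ = 4.728 − 7.026 = -2.299 N, so equilibrium requires friction f = 2.299 N (up-slope).
The limit of static friction is μ_s N = 10.36 N.
|f_req| = 2.299 ≤ 10.36 N → the block is in equilibrium; friction equals the required value.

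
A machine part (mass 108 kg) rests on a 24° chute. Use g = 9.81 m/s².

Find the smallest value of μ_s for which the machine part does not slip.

μ_s,min ≈ 0.445

At the slip threshold m g sin θ = μ_s m g cos θ, so μ_s,min = tan θ.
μ_s,min = tan 24° = 0.445.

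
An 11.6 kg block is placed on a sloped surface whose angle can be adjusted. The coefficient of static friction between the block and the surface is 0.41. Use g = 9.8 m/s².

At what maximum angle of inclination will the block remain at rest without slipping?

θ_max ≈ 22.3°

At the slip threshold, m g sin θ = μ_s · m g cos θ, so tan θ = μ_s.
θ_max = arctan(0.41) = 22.3°.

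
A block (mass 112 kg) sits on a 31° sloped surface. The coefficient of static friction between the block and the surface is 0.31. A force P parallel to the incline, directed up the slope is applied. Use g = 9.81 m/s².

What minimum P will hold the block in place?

P_min ≈ 274 N

The block tends to slide down (tan θ > μ_s), so at the point of impending slip friction acts up-slope at its limit: f = μ_s N.
P is parallel to the surface, so N = m g cos θ = 942 N.
Along the incline: P + μ_s N = m g sin θ, so P = 566 − 0.31×942 = 274 N.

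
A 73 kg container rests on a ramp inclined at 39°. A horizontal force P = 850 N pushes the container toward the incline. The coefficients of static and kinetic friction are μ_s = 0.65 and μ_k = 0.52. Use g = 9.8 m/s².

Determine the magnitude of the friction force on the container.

Normal direction: N = m g cos θ + P sin θ = 1091 N.
Parallel to the incline: P cos θ − m g sin θ = 660.6 − 450.2 = 210.4 N; the friction needed to balance this is 210.4 N acting down the slope.
The limit of static friction is μ_s N = 709.1 N.
|f_req| = 210.4 ≤ 709.1 N → the container is in equilibrium; friction equals the required value.

f ≈ 210 N (down the incline)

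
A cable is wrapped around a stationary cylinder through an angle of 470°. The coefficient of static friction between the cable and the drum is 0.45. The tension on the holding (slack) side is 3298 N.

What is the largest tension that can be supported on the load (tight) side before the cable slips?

At impending slip the capstan equation gives T₂/T₁ = e^{μβ} with β in radians.
β = 470° × π/180 = 8.203 rad.
e^{μβ} = e^{0.45×8.203} = 40.1.
T₂ = T₁ · e^{μβ} = 3298 × 40.1 = 132000 N.

T_max ≈ 132000 N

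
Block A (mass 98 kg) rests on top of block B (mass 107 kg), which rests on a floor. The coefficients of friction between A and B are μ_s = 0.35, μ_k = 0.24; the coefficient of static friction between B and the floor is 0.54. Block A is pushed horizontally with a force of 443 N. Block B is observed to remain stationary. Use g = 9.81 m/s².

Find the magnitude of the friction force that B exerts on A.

Between the blocks, N₁ = m_A g = 961.4 N.
So the A–B interface can sustain at most μ_s N₁ = 336.5 N of static friction.
Since P = 443 N > 336.5 N, A slides on B; the A–B friction is kinetic: f₁ = μ_k N₁ = 0.24×961.4 = 231 N.
By Newton's third law B feels 231 N forward from A. With B stationary, the floor's static friction on B balances it: f₂ = 231 N (well within μ_s(m_A+m_B)g = 1086 N).

f ≈ 231 N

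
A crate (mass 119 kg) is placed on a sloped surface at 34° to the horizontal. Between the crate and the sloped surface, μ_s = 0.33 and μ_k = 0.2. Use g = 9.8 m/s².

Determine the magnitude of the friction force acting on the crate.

f ≈ 193 N (up the incline)

Normal force: N = m g cos θ = 119 × 9.8 × cos 34° = 966.8 N.
Along the slope the weight component is m g sin θ = 652.1 N; friction must supply exactly this, acting up-slope.
The static-friction ceiling is μ_s N = 0.33 × 966.8 = 319.1 N.
|652.1| exceeds 319.1 N, so the crate slips down-slope; friction is kinetic, f = μ_k N = 0.2×966.8 = 193 N.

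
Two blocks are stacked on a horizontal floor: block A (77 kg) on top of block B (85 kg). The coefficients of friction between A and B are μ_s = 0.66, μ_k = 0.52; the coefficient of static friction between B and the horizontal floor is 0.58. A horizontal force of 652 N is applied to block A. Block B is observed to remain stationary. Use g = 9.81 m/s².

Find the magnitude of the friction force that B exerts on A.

Between the blocks, N₁ = m_A g = 755.4 N.
Maximum static friction on A from B: μ_s N₁ = 0.66×755.4 = 498.5 N.
Since P = 652 N > 498.5 N, A slides on B; the A–B friction is kinetic: f₁ = μ_k N₁ = 0.52×755.4 = 393 N.
By Newton's third law B feels 393 N forward from A. With B stationary, the floor's static friction on B balances it: f₂ = 393 N (well within μ_s(m_A+m_B)g = 921.7 N).

f ≈ 393 N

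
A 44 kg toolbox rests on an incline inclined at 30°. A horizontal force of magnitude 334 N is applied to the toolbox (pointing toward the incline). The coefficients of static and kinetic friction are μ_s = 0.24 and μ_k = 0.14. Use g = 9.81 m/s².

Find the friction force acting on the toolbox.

Resolve perpendicular to the incline: N = m g cos θ + P sin θ = 44×9.81×cos 30° + 334×sin 30° = 540.8 N.
Along the incline, the net driving force (taking up-slope positive) is P cos θ − m g sin θ = 289.3 − 215.8 = 73.43 N, so equilibrium requires friction f = -73.43 N (down-slope).
Maximum static friction: μ_s N = 0.24 × 540.8 = 129.8 N.
Since 73.43 N is within the 129.8 N limit, the toolbox stays put and friction is exactly 73.4 N.

f ≈ 73.4 N (down the incline)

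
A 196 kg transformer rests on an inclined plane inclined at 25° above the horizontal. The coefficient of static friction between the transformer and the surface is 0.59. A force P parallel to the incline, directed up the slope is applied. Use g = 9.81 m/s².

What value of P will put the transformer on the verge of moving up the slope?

At impending motion up the slope, friction acts down-slope at its limit: f = μ_s N.
P is parallel to the surface, so N = m g cos θ = 1740 N.
Along the incline: P = m g sin θ + μ_s N = 813 + 0.59×1740 = 1840 N.

P ≈ 1840 N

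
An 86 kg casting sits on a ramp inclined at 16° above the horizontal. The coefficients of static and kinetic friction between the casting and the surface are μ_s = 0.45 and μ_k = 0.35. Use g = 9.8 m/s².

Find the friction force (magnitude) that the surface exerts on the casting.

Normal force: N = m g cos θ = 86 × 9.8 × cos 16° = 810.2 N.
For equilibrium along the incline, friction must balance the weight component: f = m g sin θ = 232.3 N up the slope.
The static-friction ceiling is μ_s N = 0.45 × 810.2 = 364.6 N.
Since |232.3| ≤ 364.6 N, no slip — friction simply equals what equilibrium demands.

f ≈ 232 N (up the incline)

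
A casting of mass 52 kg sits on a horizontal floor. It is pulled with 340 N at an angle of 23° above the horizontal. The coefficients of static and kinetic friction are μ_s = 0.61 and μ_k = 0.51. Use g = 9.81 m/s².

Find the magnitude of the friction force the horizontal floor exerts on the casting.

Vertical equilibrium gives N = m g − P sin α = 377.3 N.
The horizontal driving force is P cos α = 313 N, so equilibrium needs friction f = 313 N.
The static-friction limit is μ_s N = 230.1 N.
313 > 230.1 N → the casting slides; f = μ_k N = 0.51×377.3 = 192 N.

f ≈ 192 N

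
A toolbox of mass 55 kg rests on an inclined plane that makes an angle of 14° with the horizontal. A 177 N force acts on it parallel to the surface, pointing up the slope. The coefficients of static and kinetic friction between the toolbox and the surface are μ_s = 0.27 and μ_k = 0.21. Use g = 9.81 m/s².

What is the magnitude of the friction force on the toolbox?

Perpendicular to the surface, N = m g cos θ = 55·9.81·cos 14° = 523.5 N.
Parallel to the incline, ΣF = 0 gives f = m g sin θ − P = 130.5 − 177 = -46.47 N (up-slope positive).
Static friction can supply at most μ_s N = 141.4 N.
Since |-46.47| ≤ 141.4 N, static friction is sufficient; f equals the required value, not μ_s N.

f ≈ 46.5 N (down the incline)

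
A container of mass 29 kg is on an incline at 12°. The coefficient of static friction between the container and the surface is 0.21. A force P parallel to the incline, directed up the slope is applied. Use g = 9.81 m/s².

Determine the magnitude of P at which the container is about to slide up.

At impending motion up the slope, friction acts down-slope at its limit: f = μ_s N.
P is parallel to the surface, so N = m g cos θ = 278 N.
Along the incline: P = m g sin θ + μ_s N = 59.1 + 0.21×278 = 118 N.

P ≈ 118 N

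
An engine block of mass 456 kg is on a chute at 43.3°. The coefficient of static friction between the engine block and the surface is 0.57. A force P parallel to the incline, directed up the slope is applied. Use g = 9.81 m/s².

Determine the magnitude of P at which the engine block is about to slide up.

At impending motion up the slope, friction acts down-slope at its limit: f = μ_s N.
P is parallel to the surface, so N = m g cos θ = 3260 N.
Along the incline: P = m g sin θ + μ_s N = 3070 + 0.57×3260 = 4920 N.

P ≈ 4920 N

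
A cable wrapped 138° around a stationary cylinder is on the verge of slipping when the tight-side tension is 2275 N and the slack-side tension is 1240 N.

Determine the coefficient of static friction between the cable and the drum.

T₂/T₁ = e^{μβ} → μ = ln(T₂/T₁)/β.
β = 138° = 2.409 rad.
μ = ln(2275/1240)/2.409 = ln(1.835)/2.409 = 0.252.

μ ≈ 0.252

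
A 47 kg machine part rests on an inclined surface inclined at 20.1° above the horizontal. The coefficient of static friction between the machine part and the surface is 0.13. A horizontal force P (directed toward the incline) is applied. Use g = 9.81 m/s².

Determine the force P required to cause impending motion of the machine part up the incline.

P ≈ 240 N

At impending motion up the slope, friction acts down-slope at its limit: f = μ_s N.
Perpendicular to the incline: N = m g cos θ + P sin θ.
Along the incline: P cos θ = m g sin θ + μ_s N = m g sin θ + μ_s (m g cos θ + P sin θ).
Solving, P (cos θ − μ_s sin θ) = m g (sin θ + μ_s cos θ), so P = 47×9.81×(sin 20.1° + 0.13 cos 20.1°)/(cos 20.1° − 0.13 sin 20.1°) = 461×0.4657/0.8944 = 240 N.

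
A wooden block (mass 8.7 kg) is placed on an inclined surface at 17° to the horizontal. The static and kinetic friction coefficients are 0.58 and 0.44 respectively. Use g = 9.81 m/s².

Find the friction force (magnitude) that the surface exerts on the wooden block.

f ≈ 25 N (up the incline)

Perpendicular to the surface, N = m g cos θ = 8.7·9.81·cos 17° = 81.62 N.
Along the slope the weight component is m g sin θ = 24.95 N; friction must supply exactly this, acting up-slope.
Static friction can supply at most μ_s N = 47.34 N.
Since |24.95| ≤ 47.34 N, static friction is sufficient; f equals the required value, not μ_s N.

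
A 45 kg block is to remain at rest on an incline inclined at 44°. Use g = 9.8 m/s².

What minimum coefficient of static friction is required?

At the slip threshold m g sin θ = μ_s m g cos θ, so μ_s,min = tan θ.
μ_s,min = tan 44° = 0.966.

μ_s,min ≈ 0.966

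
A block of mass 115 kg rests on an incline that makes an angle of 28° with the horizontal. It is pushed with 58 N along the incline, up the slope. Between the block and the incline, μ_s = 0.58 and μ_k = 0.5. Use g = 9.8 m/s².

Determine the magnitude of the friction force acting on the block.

Normal force: N = m g cos θ = 115 × 9.8 × cos 28° = 995.1 N.
For equilibrium along the incline the friction force must supply f = m g sin θ − P = 529.1 − 58 = 471.1 N (positive meaning up-slope).
The static-friction ceiling is μ_s N = 0.58 × 995.1 = 577.1 N.
Since |471.1| ≤ 577.1 N, no slip — friction simply equals what equilibrium demands.

f ≈ 471 N (up the incline)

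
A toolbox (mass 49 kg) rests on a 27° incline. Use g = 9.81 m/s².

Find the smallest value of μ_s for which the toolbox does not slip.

At the slip threshold m g sin θ = μ_s m g cos θ, so μ_s,min = tan θ.
μ_s,min = tan 27° = 0.51.

μ_s,min ≈ 0.51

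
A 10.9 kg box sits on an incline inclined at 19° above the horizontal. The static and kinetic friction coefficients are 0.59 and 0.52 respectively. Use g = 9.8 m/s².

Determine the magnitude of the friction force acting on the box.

f ≈ 34.8 N (up the incline)

The normal reaction is N = m g cos θ = 101 N.
For equilibrium along the incline, friction must balance the weight component: f = m g sin θ = 34.78 N up the slope.
The static-friction ceiling is μ_s N = 0.59 × 101 = 59.59 N.
Since |34.78| ≤ 59.59 N, static friction is sufficient; f equals the required value, not μ_s N.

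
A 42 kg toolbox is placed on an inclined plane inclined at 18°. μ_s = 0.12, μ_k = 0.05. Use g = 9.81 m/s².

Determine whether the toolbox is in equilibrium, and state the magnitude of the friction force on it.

f ≈ 19.6 N

N = m g cos θ = 392 N.
Down-slope weight component: m g sin θ = 127 N.
μ_s N = 47 N.
127 > 47 N, so it slides; kinetic friction f = μ_k N = 0.05×392 = 19.6 N.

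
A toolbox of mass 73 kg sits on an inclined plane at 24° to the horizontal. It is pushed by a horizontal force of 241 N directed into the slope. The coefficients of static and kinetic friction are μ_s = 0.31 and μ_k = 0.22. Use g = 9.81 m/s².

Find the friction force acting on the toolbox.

f ≈ 71.1 N (up the incline)

The horizontal push has a component P sin θ into the surface, so N = m g cos θ + P sin θ = 654.2 + 98.02 = 752.2 N.
Along the incline, the net driving force (taking up-slope positive) is P cos θ − m g sin θ = 220.2 − 291.3 = -71.11 N, so equilibrium requires friction f = 71.11 N (up-slope).
The limit of static friction is μ_s N = 233.2 N.
|f_req| = 71.11 ≤ 233.2 N → the toolbox is in equilibrium; friction equals the required value.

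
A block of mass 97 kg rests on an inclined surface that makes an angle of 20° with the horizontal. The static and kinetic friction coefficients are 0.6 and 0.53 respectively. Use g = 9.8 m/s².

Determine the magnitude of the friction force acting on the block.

The normal reaction is N = m g cos θ = 893.3 N.
For equilibrium along the incline, friction must balance the weight component: f = m g sin θ = 325.1 N up the slope.
The static-friction ceiling is μ_s N = 0.6 × 893.3 = 536 N.
Since |325.1| ≤ 536 N, no slip — friction simply equals what equilibrium demands.

f ≈ 325 N (up the incline)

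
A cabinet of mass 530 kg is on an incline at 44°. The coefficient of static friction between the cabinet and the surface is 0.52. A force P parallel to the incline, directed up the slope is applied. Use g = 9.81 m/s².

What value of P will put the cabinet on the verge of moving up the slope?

P ≈ 5560 N

At impending motion up the slope, friction acts down-slope at its limit: f = μ_s N.
P is parallel to the surface, so N = m g cos θ = 3740 N.
Along the incline: P = m g sin θ + μ_s N = 3610 + 0.52×3740 = 5560 N.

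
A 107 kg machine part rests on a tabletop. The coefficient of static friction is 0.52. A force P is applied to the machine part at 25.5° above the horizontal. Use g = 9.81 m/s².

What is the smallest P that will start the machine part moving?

P ≈ 485 N

N = m g − P sin α (the pull lifts the machine part).
At impending slip, P cos α = μ_s N = μ_s (m g − P sin α).
Solving: P (cos α + μ_s sin α) = μ_s m g → P = 0.52×1050/(cos 25.5° + 0.52 sin 25.5°) = 546/1.126 = 485 N.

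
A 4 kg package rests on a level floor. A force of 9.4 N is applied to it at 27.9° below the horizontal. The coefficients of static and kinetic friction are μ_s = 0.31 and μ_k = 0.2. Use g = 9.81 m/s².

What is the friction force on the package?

f ≈ 8.31 N

N = m g + P sin α = 39.24 + 9.4×sin 27.9° = 43.64 N.
Horizontally, friction must balance P cos α = 8.307 N.
The static-friction limit is μ_s N = 13.53 N.
8.307 ≤ 13.53 N → static; friction equals the required 8.31 N.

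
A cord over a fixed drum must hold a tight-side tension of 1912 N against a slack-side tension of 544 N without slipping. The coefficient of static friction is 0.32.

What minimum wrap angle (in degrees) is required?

β_min ≈ 225°

T₂/T₁ = e^{μβ} → β = ln(T₂/T₁)/μ.
β = ln(1912/544)/0.32 = 1.257/0.32 = 3.928 rad.
In degrees: β = 3.928 × 180/π = 225°.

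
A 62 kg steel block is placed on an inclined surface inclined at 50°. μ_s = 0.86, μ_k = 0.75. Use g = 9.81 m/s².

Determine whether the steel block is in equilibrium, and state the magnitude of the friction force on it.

f ≈ 293 N

N = m g cos θ = 391 N.
Down-slope weight component: m g sin θ = 466 N.
μ_s N = 336 N.
466 > 336 N, so it slides; kinetic friction f = μ_k N = 0.75×391 = 293 N.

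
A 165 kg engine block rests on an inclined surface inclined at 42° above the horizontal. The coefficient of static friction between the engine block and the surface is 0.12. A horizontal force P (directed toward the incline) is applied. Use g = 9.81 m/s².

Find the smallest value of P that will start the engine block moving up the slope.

P ≈ 1850 N

At impending motion up the slope, friction acts down-slope at its limit: f = μ_s N.
Perpendicular to the incline: N = m g cos θ + P sin θ.
Along the incline: P cos θ = m g sin θ + μ_s N = m g sin θ + μ_s (m g cos θ + P sin θ).
Solving, P (cos θ − μ_s sin θ) = m g (sin θ + μ_s cos θ), so P = 165×9.81×(sin 42° + 0.12 cos 42°)/(cos 42° − 0.12 sin 42°) = 1620×0.7583/0.6628 = 1850 N.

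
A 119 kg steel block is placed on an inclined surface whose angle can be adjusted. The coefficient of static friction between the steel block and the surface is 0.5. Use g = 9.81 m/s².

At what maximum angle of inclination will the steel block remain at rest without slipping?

θ_max ≈ 26.6°

At the slip threshold, m g sin θ = μ_s · m g cos θ, so tan θ = μ_s.
θ_max = arctan(0.5) = 26.6°.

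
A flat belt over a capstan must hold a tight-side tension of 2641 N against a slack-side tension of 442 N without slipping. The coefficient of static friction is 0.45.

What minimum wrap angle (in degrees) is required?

β_min ≈ 228°

T₂/T₁ = e^{μβ} → β = ln(T₂/T₁)/μ.
β = ln(2641/442)/0.45 = 1.788/0.45 = 3.972 rad.
In degrees: β = 3.972 × 180/π = 228°.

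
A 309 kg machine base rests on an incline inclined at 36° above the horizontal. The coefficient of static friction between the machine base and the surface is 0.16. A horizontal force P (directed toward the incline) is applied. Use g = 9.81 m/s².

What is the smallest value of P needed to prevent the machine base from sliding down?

The machine base tends to slide down (tan θ > μ_s), so at the point of impending slip friction acts up-slope at its limit: f = μ_s N.
Perpendicular to the incline: N = m g cos θ + P sin θ.
Along the incline: P cos θ + μ_s N = m g sin θ, i.e. P cos θ + μ_s (m g cos θ + P sin θ) = m g sin θ.
Solving, P (cos θ + μ_s sin θ) = m g (sin θ − μ_s cos θ), so P = 3030×0.4583/0.9031 = 1540 N.

P_min ≈ 1540 N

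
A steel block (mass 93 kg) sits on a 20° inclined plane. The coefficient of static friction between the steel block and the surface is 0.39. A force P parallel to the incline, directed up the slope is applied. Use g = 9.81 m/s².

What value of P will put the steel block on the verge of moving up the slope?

At impending motion up the slope, friction acts down-slope at its limit: f = μ_s N.
P is parallel to the surface, so N = m g cos θ = 857 N.
Along the incline: P = m g sin θ + μ_s N = 312 + 0.39×857 = 646 N.

P ≈ 646 N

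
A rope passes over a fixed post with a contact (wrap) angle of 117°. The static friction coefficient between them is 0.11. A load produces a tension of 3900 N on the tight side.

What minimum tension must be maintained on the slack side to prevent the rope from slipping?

Capstan equation at impending slip: T_tight/T_slack = e^{μβ}.
β = 117° = 2.042 rad; e^{μβ} = e^{0.11×2.042} = 1.252.
T_slack = T_tight / e^{μβ} = 3900 / 1.252 = 3120 N.

T_min ≈ 3120 N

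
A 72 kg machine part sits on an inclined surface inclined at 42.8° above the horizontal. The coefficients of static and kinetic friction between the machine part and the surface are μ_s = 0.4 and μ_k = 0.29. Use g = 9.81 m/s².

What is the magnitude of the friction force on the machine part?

Perpendicular to the surface, N = m g cos θ = 72·9.81·cos 42.8° = 518.2 N.
Along the slope the weight component is m g sin θ = 479.9 N; friction must supply exactly this, acting up-slope.
Maximum static friction available: μ_s N = 0.4 × 518.2 = 207.3 N.
Since |479.9| > 207.3 N, static friction cannot hold it; the machine part slides down the incline and kinetic friction applies: f = μ_k N = 0.29 × 518.2 = 150 N.

f ≈ 150 N (up the incline)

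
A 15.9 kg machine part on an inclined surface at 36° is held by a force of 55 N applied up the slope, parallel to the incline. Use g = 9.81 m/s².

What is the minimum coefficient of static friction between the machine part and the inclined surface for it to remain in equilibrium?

μ_s,min ≈ 0.291

N = m g cos θ = 126.2 N.
Friction must make up the shortfall along the incline: f = m g sin θ − P = 91.68 − 55 = 36.68 N.
At the threshold f = μ_s N, so μ_s,min = 36.68/126.2 = 0.291.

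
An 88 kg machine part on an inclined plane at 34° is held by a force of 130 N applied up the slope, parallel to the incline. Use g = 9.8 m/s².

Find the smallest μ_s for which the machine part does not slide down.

μ_s,min ≈ 0.493

N = m g cos θ = 715 N.
Friction must make up the shortfall along the incline: f = m g sin θ − P = 482.2 − 130 = 352.2 N.
At the threshold f = μ_s N, so μ_s,min = 352.2/715 = 0.493.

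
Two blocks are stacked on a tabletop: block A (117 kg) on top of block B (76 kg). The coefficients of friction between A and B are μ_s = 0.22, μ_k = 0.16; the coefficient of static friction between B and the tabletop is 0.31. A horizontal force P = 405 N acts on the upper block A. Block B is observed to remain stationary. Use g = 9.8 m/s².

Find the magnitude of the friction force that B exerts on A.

f ≈ 183 N

The normal force B exerts on A is simply A's weight, N₁ = 1147 N.
So the A–B interface can sustain at most μ_s N₁ = 252.3 N of static friction.
Since P = 405 N > 252.3 N, A slides on B; the A–B friction is kinetic: f₁ = μ_k N₁ = 0.16×1147 = 183 N.
B experiences an equal 183 N forward from A (third law). B is in equilibrium, so the floor supplies f₂ = 183 N of static friction (limit μ_s(m_A+m_B)g = 586.3 N, not exceeded).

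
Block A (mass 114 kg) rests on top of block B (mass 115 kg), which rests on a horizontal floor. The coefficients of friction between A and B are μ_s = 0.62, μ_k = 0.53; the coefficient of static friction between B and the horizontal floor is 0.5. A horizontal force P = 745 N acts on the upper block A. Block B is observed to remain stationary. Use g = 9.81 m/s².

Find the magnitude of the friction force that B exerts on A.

f ≈ 593 N

The normal force B exerts on A is simply A's weight, N₁ = 1118 N.
So the A–B interface can sustain at most μ_s N₁ = 693.4 N of static friction.
P = 745 N exceeds that limit, so A slips over B and the interface friction becomes kinetic: f₁ = μ_k N₁ = 0.53×1118 = 593 N.
B experiences an equal 593 N forward from A (third law). B is in equilibrium, so the floor supplies f₂ = 593 N of static friction (limit μ_s(m_A+m_B)g = 1123 N, not exceeded).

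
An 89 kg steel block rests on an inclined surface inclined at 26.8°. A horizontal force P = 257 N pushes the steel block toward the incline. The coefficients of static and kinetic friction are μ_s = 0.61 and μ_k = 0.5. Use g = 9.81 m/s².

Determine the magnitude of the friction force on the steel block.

Normal direction: N = m g cos θ + P sin θ = 895.2 N.
Along the incline, the net driving force (taking up-slope positive) is P cos θ − m g sin θ = 229.4 − 393.7 = -164.3 N, so equilibrium requires friction f = 164.3 N (up-slope).
The limit of static friction is μ_s N = 546.1 N.
Since 164.3 N is within the 546.1 N limit, the steel block stays put and friction is exactly 164 N.

f ≈ 164 N (up the incline)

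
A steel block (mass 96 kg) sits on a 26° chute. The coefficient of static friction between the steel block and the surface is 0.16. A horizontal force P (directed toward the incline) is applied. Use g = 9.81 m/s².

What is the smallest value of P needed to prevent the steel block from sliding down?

P_min ≈ 286 N

The steel block tends to slide down (tan θ > μ_s), so at the point of impending slip friction acts up-slope at its limit: f = μ_s N.
Perpendicular to the incline: N = m g cos θ + P sin θ.
Along the incline: P cos θ + μ_s N = m g sin θ, i.e. P cos θ + μ_s (m g cos θ + P sin θ) = m g sin θ.
Solving, P (cos θ + μ_s sin θ) = m g (sin θ − μ_s cos θ), so P = 942×0.2946/0.9689 = 286 N.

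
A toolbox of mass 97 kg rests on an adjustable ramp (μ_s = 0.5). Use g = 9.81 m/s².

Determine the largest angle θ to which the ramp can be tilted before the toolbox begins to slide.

θ_max ≈ 26.6°

At the slip threshold, m g sin θ = μ_s · m g cos θ, so tan θ = μ_s.
θ_max = arctan(0.5) = 26.6°.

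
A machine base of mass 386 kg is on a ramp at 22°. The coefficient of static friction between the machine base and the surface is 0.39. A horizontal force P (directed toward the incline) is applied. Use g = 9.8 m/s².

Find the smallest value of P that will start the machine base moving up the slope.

At impending motion up the slope, friction acts down-slope at its limit: f = μ_s N.
Perpendicular to the incline: N = m g cos θ + P sin θ.
Along the incline: P cos θ = m g sin θ + μ_s N = m g sin θ + μ_s (m g cos θ + P sin θ).
Solving, P (cos θ − μ_s sin θ) = m g (sin θ + μ_s cos θ), so P = 386×9.8×(sin 22° + 0.39 cos 22°)/(cos 22° − 0.39 sin 22°) = 3780×0.7362/0.7811 = 3570 N.

P ≈ 3570 N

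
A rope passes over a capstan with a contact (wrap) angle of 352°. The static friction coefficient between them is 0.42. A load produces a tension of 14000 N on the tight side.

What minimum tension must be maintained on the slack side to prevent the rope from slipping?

Capstan equation at impending slip: T_tight/T_slack = e^{μβ}.
β = 352° = 6.144 rad; e^{μβ} = e^{0.42×6.144} = 13.2.
T_slack = T_tight / e^{μβ} = 14000 / 13.2 = 1060 N.

T_min ≈ 1060 N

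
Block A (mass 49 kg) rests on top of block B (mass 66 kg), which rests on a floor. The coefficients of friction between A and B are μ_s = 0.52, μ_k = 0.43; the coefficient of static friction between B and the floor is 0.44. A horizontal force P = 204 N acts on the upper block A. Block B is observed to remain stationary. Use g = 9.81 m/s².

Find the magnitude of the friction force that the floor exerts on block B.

Normal force at the A–B interface: N₁ = m_A g = 480.7 N.
Maximum static friction on A from B: μ_s N₁ = 0.52×480.7 = 250 N.
P = 204 N is within that limit, so A and B move together (both at rest); the A–B friction is simply f₁ = P = 204 N.
B experiences an equal 204 N forward from A (third law). B is in equilibrium, so the floor supplies f₂ = 204 N of static friction (limit μ_s(m_A+m_B)g = 496.4 N, not exceeded).

f ≈ 204 N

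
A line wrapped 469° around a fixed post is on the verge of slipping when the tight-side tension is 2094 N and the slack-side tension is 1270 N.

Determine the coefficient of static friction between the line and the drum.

μ ≈ 0.0611

T₂/T₁ = e^{μβ} → μ = ln(T₂/T₁)/β.
β = 469° = 8.186 rad.
μ = ln(2094/1270)/8.186 = ln(1.649)/8.186 = 0.0611.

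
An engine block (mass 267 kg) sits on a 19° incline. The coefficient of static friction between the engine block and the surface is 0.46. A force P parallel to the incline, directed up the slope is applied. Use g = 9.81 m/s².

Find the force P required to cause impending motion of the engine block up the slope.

P ≈ 1990 N

At impending motion up the slope, friction acts down-slope at its limit: f = μ_s N.
P is parallel to the surface, so N = m g cos θ = 2480 N.
Along the incline: P = m g sin θ + μ_s N = 853 + 0.46×2480 = 1990 N.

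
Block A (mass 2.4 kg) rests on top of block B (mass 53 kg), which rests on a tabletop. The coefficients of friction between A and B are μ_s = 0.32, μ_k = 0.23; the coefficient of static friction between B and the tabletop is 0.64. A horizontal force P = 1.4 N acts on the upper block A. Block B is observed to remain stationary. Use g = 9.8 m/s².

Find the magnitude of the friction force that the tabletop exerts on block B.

f ≈ 1.4 N

The normal force B exerts on A is simply A's weight, N₁ = 23.52 N.
Maximum static friction on A from B: μ_s N₁ = 0.32×23.52 = 7.526 N.
P = 1.4 N is within that limit, so A and B move together (both at rest); the A–B friction is simply f₁ = P = 1.4 N.
B experiences an equal 1.4 N forward from A (third law). B is in equilibrium, so the floor supplies f₂ = 1.4 N of static friction (limit μ_s(m_A+m_B)g = 347.5 N, not exceeded).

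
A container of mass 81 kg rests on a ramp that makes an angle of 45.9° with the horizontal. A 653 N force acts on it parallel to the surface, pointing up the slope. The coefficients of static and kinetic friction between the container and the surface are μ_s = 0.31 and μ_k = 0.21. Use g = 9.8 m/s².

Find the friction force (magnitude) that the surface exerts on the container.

Perpendicular to the surface, N = m g cos θ = 81·9.8·cos 45.9° = 552.4 N.
Parallel to the incline, ΣF = 0 gives f = m g sin θ − P = 570 − 653 = -82.95 N (up-slope positive).
Maximum static friction available: μ_s N = 0.31 × 552.4 = 171.2 N.
Since |-82.95| ≤ 171.2 N, static friction is sufficient; f equals the required value, not μ_s N.

f ≈ 83 N (down the incline)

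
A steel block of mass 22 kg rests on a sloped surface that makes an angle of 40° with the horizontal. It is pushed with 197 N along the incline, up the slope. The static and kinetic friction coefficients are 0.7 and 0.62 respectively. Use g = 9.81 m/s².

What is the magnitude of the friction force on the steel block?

f ≈ 58.3 N (down the incline)

Perpendicular to the surface, N = m g cos θ = 22·9.81·cos 40° = 165.3 N.
Parallel to the incline, ΣF = 0 gives f = m g sin θ − P = 138.7 − 197 = -58.27 N (up-slope positive).
Static friction can supply at most μ_s N = 115.7 N.
Since |-58.27| ≤ 115.7 N, the steel block remains in static equilibrium and friction takes exactly the required value.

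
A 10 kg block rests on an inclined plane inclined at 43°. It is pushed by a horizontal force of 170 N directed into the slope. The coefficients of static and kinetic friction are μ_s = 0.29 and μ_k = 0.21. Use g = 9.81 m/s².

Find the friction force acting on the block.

f ≈ 39.4 N (down the incline)

Normal direction: N = m g cos θ + P sin θ = 187.7 N.
Parallel to the incline: P cos θ − m g sin θ = 124.3 − 66.9 = 57.43 N; the friction needed to balance this is 57.43 N acting down the slope.
The limit of static friction is μ_s N = 54.43 N.
|f_req| = 57.43 > 54.43 N → the block slides up the incline; f = μ_k N = 0.21 × 187.7 = 39.4 N.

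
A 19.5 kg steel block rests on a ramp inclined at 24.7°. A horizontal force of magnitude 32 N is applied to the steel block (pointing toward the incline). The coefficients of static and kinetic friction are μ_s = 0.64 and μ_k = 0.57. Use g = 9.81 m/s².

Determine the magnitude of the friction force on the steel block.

The horizontal push has a component P sin θ into the surface, so N = m g cos θ + P sin θ = 173.8 + 13.37 = 187.2 N.
Along the incline, the net driving force (taking up-slope positive) is P cos θ − m g sin θ = 29.07 − 79.94 = -50.86 N, so equilibrium requires friction f = 50.86 N (up-slope).
The limit of static friction is μ_s N = 119.8 N.
|f_req| = 50.86 ≤ 119.8 N → the steel block is in equilibrium; friction equals the required value.

f ≈ 50.9 N (up the incline)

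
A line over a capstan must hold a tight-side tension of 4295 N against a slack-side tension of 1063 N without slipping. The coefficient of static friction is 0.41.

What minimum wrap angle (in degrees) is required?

T₂/T₁ = e^{μβ} → β = ln(T₂/T₁)/μ.
β = ln(4295/1063)/0.41 = 1.396/0.41 = 3.406 rad.
In degrees: β = 3.406 × 180/π = 195°.

β_min ≈ 195°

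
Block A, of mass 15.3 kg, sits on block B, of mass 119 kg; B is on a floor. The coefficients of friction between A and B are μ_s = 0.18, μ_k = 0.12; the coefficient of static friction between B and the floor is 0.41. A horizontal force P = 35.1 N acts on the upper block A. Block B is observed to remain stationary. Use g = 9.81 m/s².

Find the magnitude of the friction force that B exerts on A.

f ≈ 18 N

The normal force B exerts on A is simply A's weight, N₁ = 150.1 N.
So the A–B interface can sustain at most μ_s N₁ = 27.02 N of static friction.
P = 35.1 N exceeds that limit, so A slips over B and the interface friction becomes kinetic: f₁ = μ_k N₁ = 0.12×150.1 = 18 N.
B experiences an equal 18 N forward from A (third law). B is in equilibrium, so the floor supplies f₂ = 18 N of static friction (limit μ_s(m_A+m_B)g = 540.2 N, not exceeded).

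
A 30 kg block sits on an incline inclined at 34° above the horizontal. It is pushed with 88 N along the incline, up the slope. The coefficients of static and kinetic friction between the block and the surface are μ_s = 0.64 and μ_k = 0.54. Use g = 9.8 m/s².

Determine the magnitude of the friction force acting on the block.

f ≈ 76.4 N (up the incline)

Perpendicular to the surface, N = m g cos θ = 30·9.8·cos 34° = 243.7 N.
For equilibrium along the incline the friction force must supply f = m g sin θ − P = 164.4 − 88 = 76.4 N (positive meaning up-slope).
Maximum static friction available: μ_s N = 0.64 × 243.7 = 156 N.
Since |76.4| ≤ 156 N, the block remains in static equilibrium and friction takes exactly the required value.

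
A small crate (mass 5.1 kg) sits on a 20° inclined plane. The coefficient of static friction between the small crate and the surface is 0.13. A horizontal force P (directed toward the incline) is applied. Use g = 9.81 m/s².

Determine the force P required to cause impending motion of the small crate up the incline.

P ≈ 25.9 N

At impending motion up the slope, friction acts down-slope at its limit: f = μ_s N.
Perpendicular to the incline: N = m g cos θ + P sin θ.
Along the incline: P cos θ = m g sin θ + μ_s N = m g sin θ + μ_s (m g cos θ + P sin θ).
Solving, P (cos θ − μ_s sin θ) = m g (sin θ + μ_s cos θ), so P = 5.1×9.81×(sin 20° + 0.13 cos 20°)/(cos 20° − 0.13 sin 20°) = 50×0.4642/0.8952 = 25.9 N.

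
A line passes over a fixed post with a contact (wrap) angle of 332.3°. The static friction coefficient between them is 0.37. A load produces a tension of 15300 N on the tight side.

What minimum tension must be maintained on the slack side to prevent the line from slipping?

T_min ≈ 1790 N

Capstan equation at impending slip: T_tight/T_slack = e^{μβ}.
β = 332.3° = 5.8 rad; e^{μβ} = e^{0.37×5.8} = 8.55.
T_slack = T_tight / e^{μβ} = 15300 / 8.55 = 1790 N.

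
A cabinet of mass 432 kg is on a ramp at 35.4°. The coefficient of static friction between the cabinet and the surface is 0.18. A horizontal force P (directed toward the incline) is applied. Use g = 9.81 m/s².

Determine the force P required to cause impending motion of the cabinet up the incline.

At impending motion up the slope, friction acts down-slope at its limit: f = μ_s N.
Perpendicular to the incline: N = m g cos θ + P sin θ.
Along the incline: P cos θ = m g sin θ + μ_s N = m g sin θ + μ_s (m g cos θ + P sin θ).
Solving, P (cos θ − μ_s sin θ) = m g (sin θ + μ_s cos θ), so P = 432×9.81×(sin 35.4° + 0.18 cos 35.4°)/(cos 35.4° − 0.18 sin 35.4°) = 4240×0.726/0.7109 = 4330 N.

P ≈ 4330 N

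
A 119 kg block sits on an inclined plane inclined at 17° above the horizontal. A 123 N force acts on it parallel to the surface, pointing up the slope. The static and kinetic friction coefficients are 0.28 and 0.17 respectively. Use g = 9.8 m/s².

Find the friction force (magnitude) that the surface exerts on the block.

Perpendicular to the surface, N = m g cos θ = 119·9.8·cos 17° = 1115 N.
For equilibrium along the incline the friction force must supply f = m g sin θ − P = 341 − 123 = 218 N (positive meaning up-slope).
Static friction can supply at most μ_s N = 312.3 N.
Since |218| ≤ 312.3 N, the block remains in static equilibrium and friction takes exactly the required value.

f ≈ 218 N (up the incline)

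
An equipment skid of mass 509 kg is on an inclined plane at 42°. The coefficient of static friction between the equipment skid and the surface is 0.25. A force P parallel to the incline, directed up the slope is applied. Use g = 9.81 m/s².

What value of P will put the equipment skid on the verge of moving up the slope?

At impending motion up the slope, friction acts down-slope at its limit: f = μ_s N.
P is parallel to the surface, so N = m g cos θ = 3710 N.
Along the incline: P = m g sin θ + μ_s N = 3340 + 0.25×3710 = 4270 N.

P ≈ 4270 N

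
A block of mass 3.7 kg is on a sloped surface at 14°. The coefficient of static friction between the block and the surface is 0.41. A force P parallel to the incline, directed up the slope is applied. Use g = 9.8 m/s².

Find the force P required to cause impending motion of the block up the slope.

At impending motion up the slope, friction acts down-slope at its limit: f = μ_s N.
P is parallel to the surface, so N = m g cos θ = 35.2 N.
Along the incline: P = m g sin θ + μ_s N = 8.77 + 0.41×35.2 = 23.2 N.

P ≈ 23.2 N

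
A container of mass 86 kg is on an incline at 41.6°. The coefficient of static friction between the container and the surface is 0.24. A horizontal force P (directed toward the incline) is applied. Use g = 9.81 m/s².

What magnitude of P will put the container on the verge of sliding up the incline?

At impending motion up the slope, friction acts down-slope at its limit: f = μ_s N.
Perpendicular to the incline: N = m g cos θ + P sin θ.
Along the incline: P cos θ = m g sin θ + μ_s N = m g sin θ + μ_s (m g cos θ + P sin θ).
Solving, P (cos θ − μ_s sin θ) = m g (sin θ + μ_s cos θ), so P = 86×9.81×(sin 41.6° + 0.24 cos 41.6°)/(cos 41.6° − 0.24 sin 41.6°) = 844×0.8434/0.5885 = 1210 N.

P ≈ 1210 N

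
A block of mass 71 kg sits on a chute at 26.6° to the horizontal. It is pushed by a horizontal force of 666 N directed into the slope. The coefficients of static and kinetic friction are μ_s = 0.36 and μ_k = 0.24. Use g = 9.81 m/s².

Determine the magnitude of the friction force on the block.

f ≈ 284 N (down the incline)

Normal direction: N = m g cos θ + P sin θ = 921 N.
Parallel to the incline: P cos θ − m g sin θ = 595.5 − 311.9 = 283.6 N; the friction needed to balance this is 283.6 N acting down the slope.
Maximum static friction: μ_s N = 0.36 × 921 = 331.6 N.
|f_req| = 283.6 ≤ 331.6 N → the block is in equilibrium; friction equals the required value.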